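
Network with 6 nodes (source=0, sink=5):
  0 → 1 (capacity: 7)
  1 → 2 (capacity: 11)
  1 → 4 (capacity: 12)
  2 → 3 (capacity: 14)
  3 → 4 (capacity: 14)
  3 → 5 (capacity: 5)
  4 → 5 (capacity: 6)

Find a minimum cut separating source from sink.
Min cut value = 7, edges: (0,1)

Min cut value: 7
Partition: S = [0], T = [1, 2, 3, 4, 5]
Cut edges: (0,1)

By max-flow min-cut theorem, max flow = min cut = 7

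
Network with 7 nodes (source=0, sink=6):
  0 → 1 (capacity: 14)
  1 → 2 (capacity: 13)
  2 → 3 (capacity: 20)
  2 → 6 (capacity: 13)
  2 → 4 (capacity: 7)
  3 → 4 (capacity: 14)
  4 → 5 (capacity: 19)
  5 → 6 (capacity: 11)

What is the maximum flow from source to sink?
Maximum flow = 13

Max flow: 13

Flow assignment:
  0 → 1: 13/14
  1 → 2: 13/13
  2 → 6: 13/13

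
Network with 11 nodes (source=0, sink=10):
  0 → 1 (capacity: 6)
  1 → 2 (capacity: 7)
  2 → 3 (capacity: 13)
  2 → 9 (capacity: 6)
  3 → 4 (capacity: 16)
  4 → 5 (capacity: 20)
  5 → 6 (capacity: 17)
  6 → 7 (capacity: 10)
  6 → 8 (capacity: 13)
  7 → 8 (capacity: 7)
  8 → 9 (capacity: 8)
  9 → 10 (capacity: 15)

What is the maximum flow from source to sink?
Maximum flow = 6

Max flow: 6

Flow assignment:
  0 → 1: 6/6
  1 → 2: 6/7
  2 → 9: 6/6
  9 → 10: 6/15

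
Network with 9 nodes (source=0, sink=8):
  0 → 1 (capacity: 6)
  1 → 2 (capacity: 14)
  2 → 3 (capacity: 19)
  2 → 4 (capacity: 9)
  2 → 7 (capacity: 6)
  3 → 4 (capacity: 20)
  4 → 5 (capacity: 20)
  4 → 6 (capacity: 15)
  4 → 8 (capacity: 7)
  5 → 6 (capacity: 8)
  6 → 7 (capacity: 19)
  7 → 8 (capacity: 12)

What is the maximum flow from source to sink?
Maximum flow = 6

Max flow: 6

Flow assignment:
  0 → 1: 6/6
  1 → 2: 6/14
  2 → 4: 6/9
  4 → 8: 6/7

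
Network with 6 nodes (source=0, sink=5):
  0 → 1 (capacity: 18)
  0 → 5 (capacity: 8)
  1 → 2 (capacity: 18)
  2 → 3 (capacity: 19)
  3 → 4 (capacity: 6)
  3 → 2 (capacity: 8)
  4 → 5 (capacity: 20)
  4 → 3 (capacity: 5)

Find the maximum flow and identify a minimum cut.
Max flow = 14, Min cut edges: (0,5), (3,4)

Maximum flow: 14
Minimum cut: (0,5), (3,4)
Partition: S = [0, 1, 2, 3], T = [4, 5]

Max-flow min-cut theorem verified: both equal 14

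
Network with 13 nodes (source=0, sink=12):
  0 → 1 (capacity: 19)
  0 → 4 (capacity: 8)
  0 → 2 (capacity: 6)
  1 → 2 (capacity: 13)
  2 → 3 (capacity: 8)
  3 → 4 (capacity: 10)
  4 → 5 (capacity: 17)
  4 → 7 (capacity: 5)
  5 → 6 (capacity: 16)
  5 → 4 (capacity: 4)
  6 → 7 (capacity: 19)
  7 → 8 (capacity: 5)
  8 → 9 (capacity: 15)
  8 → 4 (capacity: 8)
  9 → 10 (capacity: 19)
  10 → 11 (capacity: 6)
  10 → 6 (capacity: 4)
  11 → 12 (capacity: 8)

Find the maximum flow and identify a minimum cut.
Max flow = 5, Min cut edges: (7,8)

Maximum flow: 5
Minimum cut: (7,8)
Partition: S = [0, 1, 2, 3, 4, 5, 6, 7], T = [8, 9, 10, 11, 12]

Max-flow min-cut theorem verified: both equal 5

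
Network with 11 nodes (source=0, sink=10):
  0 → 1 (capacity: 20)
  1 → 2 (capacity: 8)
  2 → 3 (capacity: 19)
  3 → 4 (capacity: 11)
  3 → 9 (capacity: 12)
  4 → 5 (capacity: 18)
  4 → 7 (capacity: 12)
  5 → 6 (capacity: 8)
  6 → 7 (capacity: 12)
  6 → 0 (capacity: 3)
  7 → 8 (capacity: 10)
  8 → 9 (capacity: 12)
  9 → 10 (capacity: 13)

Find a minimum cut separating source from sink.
Min cut value = 8, edges: (1,2)

Min cut value: 8
Partition: S = [0, 1], T = [2, 3, 4, 5, 6, 7, 8, 9, 10]
Cut edges: (1,2)

By max-flow min-cut theorem, max flow = min cut = 8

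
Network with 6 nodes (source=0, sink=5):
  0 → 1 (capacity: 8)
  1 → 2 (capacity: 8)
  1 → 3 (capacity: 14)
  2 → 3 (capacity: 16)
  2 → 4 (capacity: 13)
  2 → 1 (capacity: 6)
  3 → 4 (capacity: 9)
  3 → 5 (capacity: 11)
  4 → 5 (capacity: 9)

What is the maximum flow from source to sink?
Maximum flow = 8

Max flow: 8

Flow assignment:
  0 → 1: 8/8
  1 → 3: 8/14
  3 → 5: 8/11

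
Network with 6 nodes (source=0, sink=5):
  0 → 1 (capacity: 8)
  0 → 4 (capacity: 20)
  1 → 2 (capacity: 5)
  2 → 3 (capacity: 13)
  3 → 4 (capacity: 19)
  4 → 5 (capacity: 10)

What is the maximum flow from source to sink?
Maximum flow = 10

Max flow: 10

Flow assignment:
  0 → 1: 5/8
  0 → 4: 5/20
  1 → 2: 5/5
  2 → 3: 5/13
  3 → 4: 5/19
  4 → 5: 10/10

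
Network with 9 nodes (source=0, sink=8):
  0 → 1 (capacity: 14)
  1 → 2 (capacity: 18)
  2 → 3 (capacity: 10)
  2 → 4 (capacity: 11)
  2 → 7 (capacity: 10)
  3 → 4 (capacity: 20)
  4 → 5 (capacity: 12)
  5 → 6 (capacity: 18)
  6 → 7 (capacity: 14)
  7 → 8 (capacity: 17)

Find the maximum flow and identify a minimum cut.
Max flow = 14, Min cut edges: (0,1)

Maximum flow: 14
Minimum cut: (0,1)
Partition: S = [0], T = [1, 2, 3, 4, 5, 6, 7, 8]

Max-flow min-cut theorem verified: both equal 14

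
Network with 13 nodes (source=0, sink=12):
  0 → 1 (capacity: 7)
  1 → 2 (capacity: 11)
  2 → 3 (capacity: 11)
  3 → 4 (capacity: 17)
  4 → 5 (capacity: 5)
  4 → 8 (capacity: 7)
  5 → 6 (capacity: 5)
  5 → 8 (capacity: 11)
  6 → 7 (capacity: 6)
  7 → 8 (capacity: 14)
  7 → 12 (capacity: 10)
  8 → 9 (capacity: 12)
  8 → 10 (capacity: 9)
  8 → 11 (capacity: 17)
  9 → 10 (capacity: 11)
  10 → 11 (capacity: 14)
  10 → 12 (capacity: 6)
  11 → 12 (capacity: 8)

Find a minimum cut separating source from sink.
Min cut value = 7, edges: (0,1)

Min cut value: 7
Partition: S = [0], T = [1, 2, 3, 4, 5, 6, 7, 8, 9, 10, 11, 12]
Cut edges: (0,1)

By max-flow min-cut theorem, max flow = min cut = 7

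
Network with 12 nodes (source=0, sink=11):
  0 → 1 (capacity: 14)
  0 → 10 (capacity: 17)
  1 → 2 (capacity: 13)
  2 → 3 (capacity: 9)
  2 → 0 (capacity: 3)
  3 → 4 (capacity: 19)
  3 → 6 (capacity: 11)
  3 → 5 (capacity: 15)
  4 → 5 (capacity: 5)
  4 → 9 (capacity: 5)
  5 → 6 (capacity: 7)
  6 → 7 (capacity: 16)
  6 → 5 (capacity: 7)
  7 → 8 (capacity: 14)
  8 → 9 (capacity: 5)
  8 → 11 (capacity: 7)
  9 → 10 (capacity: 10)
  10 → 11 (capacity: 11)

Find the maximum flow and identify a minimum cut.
Max flow = 18, Min cut edges: (8,11), (10,11)

Maximum flow: 18
Minimum cut: (8,11), (10,11)
Partition: S = [0, 1, 2, 3, 4, 5, 6, 7, 8, 9, 10], T = [11]

Max-flow min-cut theorem verified: both equal 18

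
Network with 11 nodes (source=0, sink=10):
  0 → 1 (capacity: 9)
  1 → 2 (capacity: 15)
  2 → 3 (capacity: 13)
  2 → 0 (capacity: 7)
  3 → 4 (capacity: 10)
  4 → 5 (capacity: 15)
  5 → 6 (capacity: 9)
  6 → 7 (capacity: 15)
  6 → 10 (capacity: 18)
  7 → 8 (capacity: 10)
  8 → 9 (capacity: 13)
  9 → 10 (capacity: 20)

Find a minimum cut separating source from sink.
Min cut value = 9, edges: (5,6)

Min cut value: 9
Partition: S = [0, 1, 2, 3, 4, 5], T = [6, 7, 8, 9, 10]
Cut edges: (5,6)

By max-flow min-cut theorem, max flow = min cut = 9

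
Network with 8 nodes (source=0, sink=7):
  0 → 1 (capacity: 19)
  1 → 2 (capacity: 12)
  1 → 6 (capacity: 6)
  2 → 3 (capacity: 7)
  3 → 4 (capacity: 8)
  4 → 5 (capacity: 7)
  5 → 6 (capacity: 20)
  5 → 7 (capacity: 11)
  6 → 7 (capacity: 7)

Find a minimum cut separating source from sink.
Min cut value = 13, edges: (1,6), (4,5)

Min cut value: 13
Partition: S = [0, 1, 2, 3, 4], T = [5, 6, 7]
Cut edges: (1,6), (4,5)

By max-flow min-cut theorem, max flow = min cut = 13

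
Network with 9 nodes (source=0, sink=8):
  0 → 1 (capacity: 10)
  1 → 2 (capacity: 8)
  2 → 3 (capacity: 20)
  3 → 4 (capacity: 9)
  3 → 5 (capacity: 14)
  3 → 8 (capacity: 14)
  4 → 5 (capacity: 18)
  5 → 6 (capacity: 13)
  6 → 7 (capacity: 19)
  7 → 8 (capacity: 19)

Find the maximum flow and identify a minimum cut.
Max flow = 8, Min cut edges: (1,2)

Maximum flow: 8
Minimum cut: (1,2)
Partition: S = [0, 1], T = [2, 3, 4, 5, 6, 7, 8]

Max-flow min-cut theorem verified: both equal 8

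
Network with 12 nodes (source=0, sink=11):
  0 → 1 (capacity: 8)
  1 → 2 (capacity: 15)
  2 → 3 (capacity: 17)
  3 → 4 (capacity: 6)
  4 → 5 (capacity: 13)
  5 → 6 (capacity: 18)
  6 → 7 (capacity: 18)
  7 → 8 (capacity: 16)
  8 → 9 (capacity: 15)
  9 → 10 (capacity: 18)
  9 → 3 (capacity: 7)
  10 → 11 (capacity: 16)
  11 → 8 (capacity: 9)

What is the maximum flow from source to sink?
Maximum flow = 6

Max flow: 6

Flow assignment:
  0 → 1: 6/8
  1 → 2: 6/15
  2 → 3: 6/17
  3 → 4: 6/6
  4 → 5: 6/13
  5 → 6: 6/18
  6 → 7: 6/18
  7 → 8: 6/16
  8 → 9: 6/15
  9 → 10: 6/18
  10 → 11: 6/16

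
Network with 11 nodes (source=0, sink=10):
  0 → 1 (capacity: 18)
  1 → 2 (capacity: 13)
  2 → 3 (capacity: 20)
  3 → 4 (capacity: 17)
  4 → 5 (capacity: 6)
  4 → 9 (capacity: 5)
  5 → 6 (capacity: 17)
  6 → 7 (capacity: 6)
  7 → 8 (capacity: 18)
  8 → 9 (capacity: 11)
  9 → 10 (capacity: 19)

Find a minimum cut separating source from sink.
Min cut value = 11, edges: (4,9), (6,7)

Min cut value: 11
Partition: S = [0, 1, 2, 3, 4, 5, 6], T = [7, 8, 9, 10]
Cut edges: (4,9), (6,7)

By max-flow min-cut theorem, max flow = min cut = 11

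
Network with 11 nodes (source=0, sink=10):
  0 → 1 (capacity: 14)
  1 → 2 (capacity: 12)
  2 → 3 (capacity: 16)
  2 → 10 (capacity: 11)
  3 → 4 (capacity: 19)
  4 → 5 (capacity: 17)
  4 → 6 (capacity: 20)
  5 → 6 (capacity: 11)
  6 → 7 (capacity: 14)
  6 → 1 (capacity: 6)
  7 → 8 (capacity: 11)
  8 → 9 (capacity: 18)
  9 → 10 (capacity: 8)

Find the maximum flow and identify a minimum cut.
Max flow = 12, Min cut edges: (1,2)

Maximum flow: 12
Minimum cut: (1,2)
Partition: S = [0, 1], T = [2, 3, 4, 5, 6, 7, 8, 9, 10]

Max-flow min-cut theorem verified: both equal 12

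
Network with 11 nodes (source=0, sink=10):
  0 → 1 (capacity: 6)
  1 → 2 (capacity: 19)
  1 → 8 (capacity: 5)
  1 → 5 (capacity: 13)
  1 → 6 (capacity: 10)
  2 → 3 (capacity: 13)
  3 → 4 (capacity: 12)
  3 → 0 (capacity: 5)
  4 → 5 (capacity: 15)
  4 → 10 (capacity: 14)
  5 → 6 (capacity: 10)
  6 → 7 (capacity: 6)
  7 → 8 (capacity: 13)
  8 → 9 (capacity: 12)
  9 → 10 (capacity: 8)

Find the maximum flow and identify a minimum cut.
Max flow = 6, Min cut edges: (0,1)

Maximum flow: 6
Minimum cut: (0,1)
Partition: S = [0], T = [1, 2, 3, 4, 5, 6, 7, 8, 9, 10]

Max-flow min-cut theorem verified: both equal 6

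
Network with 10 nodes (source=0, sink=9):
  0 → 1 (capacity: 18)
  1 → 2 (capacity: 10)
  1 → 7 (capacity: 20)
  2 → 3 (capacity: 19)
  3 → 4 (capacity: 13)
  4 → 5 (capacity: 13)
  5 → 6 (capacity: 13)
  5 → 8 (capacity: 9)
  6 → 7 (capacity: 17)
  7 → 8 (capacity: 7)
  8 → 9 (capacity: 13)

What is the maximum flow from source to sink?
Maximum flow = 13

Max flow: 13

Flow assignment:
  0 → 1: 13/18
  1 → 2: 9/10
  1 → 7: 4/20
  2 → 3: 9/19
  3 → 4: 9/13
  4 → 5: 9/13
  5 → 8: 9/9
  7 → 8: 4/7
  8 → 9: 13/13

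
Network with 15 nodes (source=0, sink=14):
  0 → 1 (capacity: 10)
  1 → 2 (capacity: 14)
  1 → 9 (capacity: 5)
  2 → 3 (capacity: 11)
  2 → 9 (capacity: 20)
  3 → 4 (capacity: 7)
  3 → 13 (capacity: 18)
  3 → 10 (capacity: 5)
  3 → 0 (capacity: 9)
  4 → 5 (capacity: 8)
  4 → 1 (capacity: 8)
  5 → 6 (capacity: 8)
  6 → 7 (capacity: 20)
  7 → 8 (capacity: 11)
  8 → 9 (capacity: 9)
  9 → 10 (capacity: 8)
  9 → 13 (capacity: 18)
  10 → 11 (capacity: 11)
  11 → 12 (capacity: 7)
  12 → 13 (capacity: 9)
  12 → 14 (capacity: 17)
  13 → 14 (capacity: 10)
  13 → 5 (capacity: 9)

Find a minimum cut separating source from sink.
Min cut value = 10, edges: (0,1)

Min cut value: 10
Partition: S = [0], T = [1, 2, 3, 4, 5, 6, 7, 8, 9, 10, 11, 12, 13, 14]
Cut edges: (0,1)

By max-flow min-cut theorem, max flow = min cut = 10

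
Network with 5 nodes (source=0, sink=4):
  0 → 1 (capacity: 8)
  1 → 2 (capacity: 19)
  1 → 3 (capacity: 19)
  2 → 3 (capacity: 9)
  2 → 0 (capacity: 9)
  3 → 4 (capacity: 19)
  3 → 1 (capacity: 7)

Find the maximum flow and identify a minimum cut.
Max flow = 8, Min cut edges: (0,1)

Maximum flow: 8
Minimum cut: (0,1)
Partition: S = [0], T = [1, 2, 3, 4]

Max-flow min-cut theorem verified: both equal 8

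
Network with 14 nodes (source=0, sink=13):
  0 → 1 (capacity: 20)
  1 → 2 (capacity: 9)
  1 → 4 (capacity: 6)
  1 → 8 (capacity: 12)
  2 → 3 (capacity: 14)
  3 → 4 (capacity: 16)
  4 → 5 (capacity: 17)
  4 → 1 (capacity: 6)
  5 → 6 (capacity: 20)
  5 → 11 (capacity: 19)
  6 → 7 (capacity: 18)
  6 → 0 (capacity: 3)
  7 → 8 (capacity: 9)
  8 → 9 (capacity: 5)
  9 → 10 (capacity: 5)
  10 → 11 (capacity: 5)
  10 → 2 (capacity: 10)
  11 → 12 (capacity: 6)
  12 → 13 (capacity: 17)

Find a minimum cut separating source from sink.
Min cut value = 6, edges: (11,12)

Min cut value: 6
Partition: S = [0, 1, 2, 3, 4, 5, 6, 7, 8, 9, 10, 11], T = [12, 13]
Cut edges: (11,12)

By max-flow min-cut theorem, max flow = min cut = 6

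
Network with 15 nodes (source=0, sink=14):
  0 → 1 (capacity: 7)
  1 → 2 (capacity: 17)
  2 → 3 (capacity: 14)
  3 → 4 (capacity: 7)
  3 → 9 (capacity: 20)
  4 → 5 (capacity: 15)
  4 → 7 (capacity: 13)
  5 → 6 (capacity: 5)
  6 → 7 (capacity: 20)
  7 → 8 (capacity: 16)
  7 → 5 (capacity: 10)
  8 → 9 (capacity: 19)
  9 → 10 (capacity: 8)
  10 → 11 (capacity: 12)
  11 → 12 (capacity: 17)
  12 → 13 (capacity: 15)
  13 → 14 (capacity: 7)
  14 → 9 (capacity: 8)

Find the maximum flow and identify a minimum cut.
Max flow = 7, Min cut edges: (13,14)

Maximum flow: 7
Minimum cut: (13,14)
Partition: S = [0, 1, 2, 3, 4, 5, 6, 7, 8, 9, 10, 11, 12, 13], T = [14]

Max-flow min-cut theorem verified: both equal 7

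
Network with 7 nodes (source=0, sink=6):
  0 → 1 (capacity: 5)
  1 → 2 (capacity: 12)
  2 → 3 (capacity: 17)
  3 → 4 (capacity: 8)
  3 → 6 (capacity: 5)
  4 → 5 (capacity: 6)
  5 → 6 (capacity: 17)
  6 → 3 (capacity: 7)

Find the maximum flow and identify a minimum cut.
Max flow = 5, Min cut edges: (0,1)

Maximum flow: 5
Minimum cut: (0,1)
Partition: S = [0], T = [1, 2, 3, 4, 5, 6]

Max-flow min-cut theorem verified: both equal 5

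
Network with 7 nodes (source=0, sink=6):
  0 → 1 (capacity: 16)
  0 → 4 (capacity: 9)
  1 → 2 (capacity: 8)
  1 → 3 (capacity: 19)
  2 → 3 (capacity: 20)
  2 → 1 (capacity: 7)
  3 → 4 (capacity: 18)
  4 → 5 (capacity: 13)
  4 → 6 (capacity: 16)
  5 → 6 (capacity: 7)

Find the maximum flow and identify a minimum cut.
Max flow = 23, Min cut edges: (4,6), (5,6)

Maximum flow: 23
Minimum cut: (4,6), (5,6)
Partition: S = [0, 1, 2, 3, 4, 5], T = [6]

Max-flow min-cut theorem verified: both equal 23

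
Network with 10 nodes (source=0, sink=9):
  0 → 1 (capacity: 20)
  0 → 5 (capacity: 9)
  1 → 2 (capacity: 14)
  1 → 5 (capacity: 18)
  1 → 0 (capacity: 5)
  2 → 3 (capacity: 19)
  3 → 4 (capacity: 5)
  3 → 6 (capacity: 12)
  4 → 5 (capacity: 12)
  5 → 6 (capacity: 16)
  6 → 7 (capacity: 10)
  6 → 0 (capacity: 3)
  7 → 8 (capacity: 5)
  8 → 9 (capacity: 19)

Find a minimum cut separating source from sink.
Min cut value = 5, edges: (7,8)

Min cut value: 5
Partition: S = [0, 1, 2, 3, 4, 5, 6, 7], T = [8, 9]
Cut edges: (7,8)

By max-flow min-cut theorem, max flow = min cut = 5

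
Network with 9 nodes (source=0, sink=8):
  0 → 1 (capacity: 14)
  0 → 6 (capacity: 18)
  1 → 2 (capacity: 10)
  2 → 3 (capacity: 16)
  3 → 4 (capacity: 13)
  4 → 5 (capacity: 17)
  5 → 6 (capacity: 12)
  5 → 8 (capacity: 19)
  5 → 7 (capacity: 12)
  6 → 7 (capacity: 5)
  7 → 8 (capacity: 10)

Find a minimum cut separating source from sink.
Min cut value = 15, edges: (1,2), (6,7)

Min cut value: 15
Partition: S = [0, 1, 6], T = [2, 3, 4, 5, 7, 8]
Cut edges: (1,2), (6,7)

By max-flow min-cut theorem, max flow = min cut = 15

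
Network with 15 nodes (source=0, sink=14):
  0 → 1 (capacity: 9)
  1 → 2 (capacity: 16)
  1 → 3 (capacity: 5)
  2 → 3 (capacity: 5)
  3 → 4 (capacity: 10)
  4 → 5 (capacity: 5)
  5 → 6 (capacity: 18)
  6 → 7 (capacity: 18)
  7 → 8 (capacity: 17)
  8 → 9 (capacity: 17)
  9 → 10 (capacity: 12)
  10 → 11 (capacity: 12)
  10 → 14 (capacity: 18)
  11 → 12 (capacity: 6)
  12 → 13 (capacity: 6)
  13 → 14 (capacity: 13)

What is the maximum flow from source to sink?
Maximum flow = 5

Max flow: 5

Flow assignment:
  0 → 1: 5/9
  1 → 2: 4/16
  1 → 3: 1/5
  2 → 3: 4/5
  3 → 4: 5/10
  4 → 5: 5/5
  5 → 6: 5/18
  6 → 7: 5/18
  7 → 8: 5/17
  8 → 9: 5/17
  9 → 10: 5/12
  10 → 14: 5/18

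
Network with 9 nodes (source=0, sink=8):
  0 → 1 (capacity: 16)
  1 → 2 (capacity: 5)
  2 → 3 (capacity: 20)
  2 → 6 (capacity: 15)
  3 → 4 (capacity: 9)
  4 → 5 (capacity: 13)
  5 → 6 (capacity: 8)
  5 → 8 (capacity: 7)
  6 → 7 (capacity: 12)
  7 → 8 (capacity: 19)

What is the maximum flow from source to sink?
Maximum flow = 5

Max flow: 5

Flow assignment:
  0 → 1: 5/16
  1 → 2: 5/5
  2 → 6: 5/15
  6 → 7: 5/12
  7 → 8: 5/19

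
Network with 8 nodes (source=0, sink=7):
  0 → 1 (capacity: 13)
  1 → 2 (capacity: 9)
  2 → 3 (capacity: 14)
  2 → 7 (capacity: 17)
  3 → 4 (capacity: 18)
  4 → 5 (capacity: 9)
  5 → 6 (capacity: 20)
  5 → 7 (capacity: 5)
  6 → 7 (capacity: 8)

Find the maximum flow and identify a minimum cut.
Max flow = 9, Min cut edges: (1,2)

Maximum flow: 9
Minimum cut: (1,2)
Partition: S = [0, 1], T = [2, 3, 4, 5, 6, 7]

Max-flow min-cut theorem verified: both equal 9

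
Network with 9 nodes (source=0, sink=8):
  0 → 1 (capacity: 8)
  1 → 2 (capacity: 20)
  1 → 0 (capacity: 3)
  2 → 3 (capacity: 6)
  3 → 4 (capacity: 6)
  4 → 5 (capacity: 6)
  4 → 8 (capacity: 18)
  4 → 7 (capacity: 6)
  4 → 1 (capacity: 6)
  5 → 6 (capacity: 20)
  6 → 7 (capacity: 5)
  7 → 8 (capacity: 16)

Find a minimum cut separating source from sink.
Min cut value = 6, edges: (3,4)

Min cut value: 6
Partition: S = [0, 1, 2, 3], T = [4, 5, 6, 7, 8]
Cut edges: (3,4)

By max-flow min-cut theorem, max flow = min cut = 6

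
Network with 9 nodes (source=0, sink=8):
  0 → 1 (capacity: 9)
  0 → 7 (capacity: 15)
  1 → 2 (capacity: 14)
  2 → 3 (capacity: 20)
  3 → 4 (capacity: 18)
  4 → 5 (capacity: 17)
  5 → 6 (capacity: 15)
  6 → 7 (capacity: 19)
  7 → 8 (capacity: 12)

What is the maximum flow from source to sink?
Maximum flow = 12

Max flow: 12

Flow assignment:
  0 → 1: 9/9
  0 → 7: 3/15
  1 → 2: 9/14
  2 → 3: 9/20
  3 → 4: 9/18
  4 → 5: 9/17
  5 → 6: 9/15
  6 → 7: 9/19
  7 → 8: 12/12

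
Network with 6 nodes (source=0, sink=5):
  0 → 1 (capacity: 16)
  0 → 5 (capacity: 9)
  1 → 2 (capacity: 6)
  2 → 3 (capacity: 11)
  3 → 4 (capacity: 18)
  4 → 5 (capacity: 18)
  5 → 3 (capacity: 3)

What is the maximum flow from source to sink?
Maximum flow = 15

Max flow: 15

Flow assignment:
  0 → 1: 6/16
  0 → 5: 9/9
  1 → 2: 6/6
  2 → 3: 6/11
  3 → 4: 6/18
  4 → 5: 6/18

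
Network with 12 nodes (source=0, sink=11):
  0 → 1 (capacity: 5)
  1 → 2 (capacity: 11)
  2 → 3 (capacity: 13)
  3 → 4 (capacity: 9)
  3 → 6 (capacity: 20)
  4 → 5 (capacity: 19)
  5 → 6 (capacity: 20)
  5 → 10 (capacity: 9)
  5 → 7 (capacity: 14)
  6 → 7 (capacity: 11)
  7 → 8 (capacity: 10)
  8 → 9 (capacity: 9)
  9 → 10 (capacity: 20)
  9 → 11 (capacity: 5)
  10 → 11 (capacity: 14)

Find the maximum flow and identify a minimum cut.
Max flow = 5, Min cut edges: (0,1)

Maximum flow: 5
Minimum cut: (0,1)
Partition: S = [0], T = [1, 2, 3, 4, 5, 6, 7, 8, 9, 10, 11]

Max-flow min-cut theorem verified: both equal 5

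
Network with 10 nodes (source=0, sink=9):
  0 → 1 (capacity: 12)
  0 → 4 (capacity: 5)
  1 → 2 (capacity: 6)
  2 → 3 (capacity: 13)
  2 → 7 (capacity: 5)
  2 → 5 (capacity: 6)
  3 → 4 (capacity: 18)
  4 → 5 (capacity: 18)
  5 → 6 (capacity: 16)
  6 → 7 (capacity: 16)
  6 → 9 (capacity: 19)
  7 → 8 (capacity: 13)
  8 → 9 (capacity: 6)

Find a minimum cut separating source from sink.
Min cut value = 11, edges: (0,4), (1,2)

Min cut value: 11
Partition: S = [0, 1], T = [2, 3, 4, 5, 6, 7, 8, 9]
Cut edges: (0,4), (1,2)

By max-flow min-cut theorem, max flow = min cut = 11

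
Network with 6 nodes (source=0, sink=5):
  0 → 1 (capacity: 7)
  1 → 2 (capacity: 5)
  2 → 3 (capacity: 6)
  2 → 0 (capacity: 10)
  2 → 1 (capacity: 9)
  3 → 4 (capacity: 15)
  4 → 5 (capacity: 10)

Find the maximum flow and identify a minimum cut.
Max flow = 5, Min cut edges: (1,2)

Maximum flow: 5
Minimum cut: (1,2)
Partition: S = [0, 1], T = [2, 3, 4, 5]

Max-flow min-cut theorem verified: both equal 5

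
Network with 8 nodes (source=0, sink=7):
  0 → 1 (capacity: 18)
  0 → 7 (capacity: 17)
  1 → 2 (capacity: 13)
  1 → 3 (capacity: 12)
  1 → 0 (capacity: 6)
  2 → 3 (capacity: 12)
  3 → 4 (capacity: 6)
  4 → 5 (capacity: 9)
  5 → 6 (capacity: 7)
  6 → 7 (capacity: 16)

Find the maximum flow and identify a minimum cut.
Max flow = 23, Min cut edges: (0,7), (3,4)

Maximum flow: 23
Minimum cut: (0,7), (3,4)
Partition: S = [0, 1, 2, 3], T = [4, 5, 6, 7]

Max-flow min-cut theorem verified: both equal 23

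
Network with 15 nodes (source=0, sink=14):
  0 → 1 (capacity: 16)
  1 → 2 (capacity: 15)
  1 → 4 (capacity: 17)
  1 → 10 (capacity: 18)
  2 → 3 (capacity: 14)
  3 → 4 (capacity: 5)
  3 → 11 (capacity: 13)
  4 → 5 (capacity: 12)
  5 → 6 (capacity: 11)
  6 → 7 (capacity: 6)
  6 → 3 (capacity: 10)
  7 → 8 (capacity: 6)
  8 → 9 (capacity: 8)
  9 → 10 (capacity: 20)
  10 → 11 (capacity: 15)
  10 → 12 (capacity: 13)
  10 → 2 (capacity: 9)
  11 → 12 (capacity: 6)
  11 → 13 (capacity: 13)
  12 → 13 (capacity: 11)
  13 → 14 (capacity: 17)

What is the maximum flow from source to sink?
Maximum flow = 16

Max flow: 16

Flow assignment:
  0 → 1: 16/16
  1 → 10: 16/18
  10 → 11: 15/15
  10 → 12: 1/13
  11 → 12: 2/6
  11 → 13: 13/13
  12 → 13: 3/11
  13 → 14: 16/17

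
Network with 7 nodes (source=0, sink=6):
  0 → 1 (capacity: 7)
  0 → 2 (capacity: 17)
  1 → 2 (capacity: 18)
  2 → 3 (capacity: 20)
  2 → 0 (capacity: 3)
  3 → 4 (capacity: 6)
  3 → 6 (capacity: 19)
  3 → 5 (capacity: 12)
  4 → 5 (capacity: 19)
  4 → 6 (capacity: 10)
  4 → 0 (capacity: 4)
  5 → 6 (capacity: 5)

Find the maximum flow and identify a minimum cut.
Max flow = 20, Min cut edges: (2,3)

Maximum flow: 20
Minimum cut: (2,3)
Partition: S = [0, 1, 2], T = [3, 4, 5, 6]

Max-flow min-cut theorem verified: both equal 20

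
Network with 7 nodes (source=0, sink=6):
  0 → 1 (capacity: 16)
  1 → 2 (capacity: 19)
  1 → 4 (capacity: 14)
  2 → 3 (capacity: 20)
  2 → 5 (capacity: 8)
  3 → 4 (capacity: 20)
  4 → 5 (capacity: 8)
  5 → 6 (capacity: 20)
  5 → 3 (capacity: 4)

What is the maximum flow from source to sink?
Maximum flow = 16

Max flow: 16

Flow assignment:
  0 → 1: 16/16
  1 → 2: 8/19
  1 → 4: 8/14
  2 → 5: 8/8
  4 → 5: 8/8
  5 → 6: 16/20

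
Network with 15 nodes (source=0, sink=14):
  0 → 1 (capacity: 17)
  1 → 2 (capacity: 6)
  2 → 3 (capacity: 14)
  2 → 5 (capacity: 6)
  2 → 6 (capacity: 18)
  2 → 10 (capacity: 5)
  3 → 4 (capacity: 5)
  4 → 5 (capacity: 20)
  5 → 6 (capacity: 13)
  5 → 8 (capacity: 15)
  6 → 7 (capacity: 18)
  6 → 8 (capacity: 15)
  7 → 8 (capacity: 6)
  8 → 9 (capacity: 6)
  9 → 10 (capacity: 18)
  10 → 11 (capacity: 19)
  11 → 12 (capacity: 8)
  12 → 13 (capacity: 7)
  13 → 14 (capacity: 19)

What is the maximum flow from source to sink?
Maximum flow = 6

Max flow: 6

Flow assignment:
  0 → 1: 6/17
  1 → 2: 6/6
  2 → 5: 1/6
  2 → 10: 5/5
  5 → 8: 1/15
  8 → 9: 1/6
  9 → 10: 1/18
  10 → 11: 6/19
  11 → 12: 6/8
  12 → 13: 6/7
  13 → 14: 6/19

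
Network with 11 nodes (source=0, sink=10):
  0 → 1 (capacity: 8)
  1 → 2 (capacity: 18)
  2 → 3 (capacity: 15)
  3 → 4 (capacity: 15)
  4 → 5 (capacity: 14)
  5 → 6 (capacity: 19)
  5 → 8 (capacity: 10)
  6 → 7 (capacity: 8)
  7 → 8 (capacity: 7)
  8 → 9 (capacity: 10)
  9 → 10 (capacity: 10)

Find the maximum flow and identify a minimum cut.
Max flow = 8, Min cut edges: (0,1)

Maximum flow: 8
Minimum cut: (0,1)
Partition: S = [0], T = [1, 2, 3, 4, 5, 6, 7, 8, 9, 10]

Max-flow min-cut theorem verified: both equal 8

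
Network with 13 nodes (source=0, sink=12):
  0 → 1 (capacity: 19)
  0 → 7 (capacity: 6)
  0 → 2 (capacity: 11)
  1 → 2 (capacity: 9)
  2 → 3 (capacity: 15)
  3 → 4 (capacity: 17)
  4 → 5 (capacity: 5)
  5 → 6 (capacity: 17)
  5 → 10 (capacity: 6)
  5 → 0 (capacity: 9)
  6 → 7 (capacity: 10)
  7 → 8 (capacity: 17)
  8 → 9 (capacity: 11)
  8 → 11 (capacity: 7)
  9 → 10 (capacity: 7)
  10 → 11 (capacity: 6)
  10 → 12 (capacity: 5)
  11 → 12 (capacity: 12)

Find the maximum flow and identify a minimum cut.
Max flow = 11, Min cut edges: (0,7), (4,5)

Maximum flow: 11
Minimum cut: (0,7), (4,5)
Partition: S = [0, 1, 2, 3, 4], T = [5, 6, 7, 8, 9, 10, 11, 12]

Max-flow min-cut theorem verified: both equal 11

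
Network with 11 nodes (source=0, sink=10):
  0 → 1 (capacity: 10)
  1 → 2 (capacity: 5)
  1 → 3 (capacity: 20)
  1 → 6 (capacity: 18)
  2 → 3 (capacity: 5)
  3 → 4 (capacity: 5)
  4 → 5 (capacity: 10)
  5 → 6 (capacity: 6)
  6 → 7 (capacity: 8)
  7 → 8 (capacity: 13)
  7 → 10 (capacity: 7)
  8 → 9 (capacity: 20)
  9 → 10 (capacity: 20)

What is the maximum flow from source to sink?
Maximum flow = 8

Max flow: 8

Flow assignment:
  0 → 1: 8/10
  1 → 6: 8/18
  6 → 7: 8/8
  7 → 8: 1/13
  7 → 10: 7/7
  8 → 9: 1/20
  9 → 10: 1/20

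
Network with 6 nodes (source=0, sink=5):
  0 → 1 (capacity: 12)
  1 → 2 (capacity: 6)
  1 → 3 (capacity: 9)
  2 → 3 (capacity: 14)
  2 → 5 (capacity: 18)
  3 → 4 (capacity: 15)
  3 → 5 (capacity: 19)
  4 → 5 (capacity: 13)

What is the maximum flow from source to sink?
Maximum flow = 12

Max flow: 12

Flow assignment:
  0 → 1: 12/12
  1 → 2: 6/6
  1 → 3: 6/9
  2 → 5: 6/18
  3 → 5: 6/19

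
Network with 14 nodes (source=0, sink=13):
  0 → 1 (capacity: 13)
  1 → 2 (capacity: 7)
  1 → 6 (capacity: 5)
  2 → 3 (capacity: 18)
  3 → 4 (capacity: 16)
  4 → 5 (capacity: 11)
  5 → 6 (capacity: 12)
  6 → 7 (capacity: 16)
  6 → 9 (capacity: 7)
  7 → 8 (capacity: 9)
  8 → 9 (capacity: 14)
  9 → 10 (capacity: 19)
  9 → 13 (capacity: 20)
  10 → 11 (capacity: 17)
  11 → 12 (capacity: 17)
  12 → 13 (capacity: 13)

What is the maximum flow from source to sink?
Maximum flow = 12

Max flow: 12

Flow assignment:
  0 → 1: 12/13
  1 → 2: 7/7
  1 → 6: 5/5
  2 → 3: 7/18
  3 → 4: 7/16
  4 → 5: 7/11
  5 → 6: 7/12
  6 → 7: 5/16
  6 → 9: 7/7
  7 → 8: 5/9
  8 → 9: 5/14
  9 → 13: 12/20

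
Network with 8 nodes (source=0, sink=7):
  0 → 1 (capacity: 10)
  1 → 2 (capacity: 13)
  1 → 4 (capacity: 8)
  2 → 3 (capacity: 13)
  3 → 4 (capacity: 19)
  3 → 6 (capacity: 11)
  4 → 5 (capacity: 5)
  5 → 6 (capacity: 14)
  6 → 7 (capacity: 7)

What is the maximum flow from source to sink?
Maximum flow = 7

Max flow: 7

Flow assignment:
  0 → 1: 7/10
  1 → 2: 7/13
  2 → 3: 7/13
  3 → 6: 7/11
  6 → 7: 7/7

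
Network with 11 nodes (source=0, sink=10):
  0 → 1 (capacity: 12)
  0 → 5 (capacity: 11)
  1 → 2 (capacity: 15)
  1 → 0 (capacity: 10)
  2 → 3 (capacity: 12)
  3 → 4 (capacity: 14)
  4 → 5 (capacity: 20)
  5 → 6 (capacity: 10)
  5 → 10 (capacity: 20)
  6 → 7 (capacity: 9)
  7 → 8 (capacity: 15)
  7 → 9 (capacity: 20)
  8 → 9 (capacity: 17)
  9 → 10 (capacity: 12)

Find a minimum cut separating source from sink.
Min cut value = 23, edges: (0,5), (2,3)

Min cut value: 23
Partition: S = [0, 1, 2], T = [3, 4, 5, 6, 7, 8, 9, 10]
Cut edges: (0,5), (2,3)

By max-flow min-cut theorem, max flow = min cut = 23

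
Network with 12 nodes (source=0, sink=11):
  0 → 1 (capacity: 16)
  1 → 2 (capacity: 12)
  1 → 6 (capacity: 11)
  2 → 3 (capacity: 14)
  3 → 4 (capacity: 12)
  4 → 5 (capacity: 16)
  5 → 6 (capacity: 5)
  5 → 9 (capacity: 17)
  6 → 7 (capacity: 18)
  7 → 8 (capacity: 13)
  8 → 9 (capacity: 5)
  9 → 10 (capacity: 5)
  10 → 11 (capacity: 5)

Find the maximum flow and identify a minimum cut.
Max flow = 5, Min cut edges: (10,11)

Maximum flow: 5
Minimum cut: (10,11)
Partition: S = [0, 1, 2, 3, 4, 5, 6, 7, 8, 9, 10], T = [11]

Max-flow min-cut theorem verified: both equal 5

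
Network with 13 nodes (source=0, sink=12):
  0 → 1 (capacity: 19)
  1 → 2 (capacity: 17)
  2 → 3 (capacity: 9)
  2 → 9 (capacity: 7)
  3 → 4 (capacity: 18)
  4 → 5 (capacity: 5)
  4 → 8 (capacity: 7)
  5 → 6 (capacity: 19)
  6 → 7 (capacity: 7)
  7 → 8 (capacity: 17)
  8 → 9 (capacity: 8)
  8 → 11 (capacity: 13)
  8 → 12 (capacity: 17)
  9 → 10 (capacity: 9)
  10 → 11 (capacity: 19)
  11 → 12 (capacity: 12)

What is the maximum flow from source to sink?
Maximum flow = 16

Max flow: 16

Flow assignment:
  0 → 1: 16/19
  1 → 2: 16/17
  2 → 3: 9/9
  2 → 9: 7/7
  3 → 4: 9/18
  4 → 5: 2/5
  4 → 8: 7/7
  5 → 6: 2/19
  6 → 7: 2/7
  7 → 8: 2/17
  8 → 12: 9/17
  9 → 10: 7/9
  10 → 11: 7/19
  11 → 12: 7/12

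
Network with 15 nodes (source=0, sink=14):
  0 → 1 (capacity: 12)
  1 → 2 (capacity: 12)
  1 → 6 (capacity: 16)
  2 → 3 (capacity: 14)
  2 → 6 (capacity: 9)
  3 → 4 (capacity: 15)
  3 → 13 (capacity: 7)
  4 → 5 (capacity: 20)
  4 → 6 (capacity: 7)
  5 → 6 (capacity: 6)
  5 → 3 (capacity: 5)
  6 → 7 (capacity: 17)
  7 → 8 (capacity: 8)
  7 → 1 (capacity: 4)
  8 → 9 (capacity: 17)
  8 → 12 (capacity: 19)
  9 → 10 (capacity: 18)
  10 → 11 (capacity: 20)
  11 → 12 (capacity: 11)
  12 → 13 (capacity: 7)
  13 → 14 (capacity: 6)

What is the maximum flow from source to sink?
Maximum flow = 6

Max flow: 6

Flow assignment:
  0 → 1: 6/12
  1 → 2: 10/12
  2 → 3: 6/14
  2 → 6: 4/9
  3 → 13: 6/7
  6 → 7: 4/17
  7 → 1: 4/4
  13 → 14: 6/6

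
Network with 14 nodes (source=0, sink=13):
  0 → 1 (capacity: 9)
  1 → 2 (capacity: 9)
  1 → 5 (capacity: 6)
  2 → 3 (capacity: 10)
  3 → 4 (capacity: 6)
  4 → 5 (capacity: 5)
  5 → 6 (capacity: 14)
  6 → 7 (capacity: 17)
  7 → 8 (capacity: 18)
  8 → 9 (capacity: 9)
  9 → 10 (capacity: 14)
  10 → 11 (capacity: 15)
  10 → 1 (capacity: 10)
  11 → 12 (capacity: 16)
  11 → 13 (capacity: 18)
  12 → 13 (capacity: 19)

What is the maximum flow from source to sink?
Maximum flow = 9

Max flow: 9

Flow assignment:
  0 → 1: 9/9
  1 → 2: 3/9
  1 → 5: 6/6
  2 → 3: 3/10
  3 → 4: 3/6
  4 → 5: 3/5
  5 → 6: 9/14
  6 → 7: 9/17
  7 → 8: 9/18
  8 → 9: 9/9
  9 → 10: 9/14
  10 → 11: 9/15
  11 → 13: 9/18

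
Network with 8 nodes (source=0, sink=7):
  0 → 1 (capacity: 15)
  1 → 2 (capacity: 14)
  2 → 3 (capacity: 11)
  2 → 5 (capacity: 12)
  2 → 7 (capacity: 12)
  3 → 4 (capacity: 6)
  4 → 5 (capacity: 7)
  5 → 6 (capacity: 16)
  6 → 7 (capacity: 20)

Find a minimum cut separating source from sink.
Min cut value = 14, edges: (1,2)

Min cut value: 14
Partition: S = [0, 1], T = [2, 3, 4, 5, 6, 7]
Cut edges: (1,2)

By max-flow min-cut theorem, max flow = min cut = 14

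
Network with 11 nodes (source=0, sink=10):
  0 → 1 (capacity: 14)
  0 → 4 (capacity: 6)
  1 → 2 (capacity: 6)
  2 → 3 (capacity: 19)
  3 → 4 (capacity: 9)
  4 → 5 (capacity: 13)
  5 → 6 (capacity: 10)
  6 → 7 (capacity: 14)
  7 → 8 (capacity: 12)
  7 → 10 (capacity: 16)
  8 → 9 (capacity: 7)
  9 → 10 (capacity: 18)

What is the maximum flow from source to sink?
Maximum flow = 10

Max flow: 10

Flow assignment:
  0 → 1: 6/14
  0 → 4: 4/6
  1 → 2: 6/6
  2 → 3: 6/19
  3 → 4: 6/9
  4 → 5: 10/13
  5 → 6: 10/10
  6 → 7: 10/14
  7 → 10: 10/16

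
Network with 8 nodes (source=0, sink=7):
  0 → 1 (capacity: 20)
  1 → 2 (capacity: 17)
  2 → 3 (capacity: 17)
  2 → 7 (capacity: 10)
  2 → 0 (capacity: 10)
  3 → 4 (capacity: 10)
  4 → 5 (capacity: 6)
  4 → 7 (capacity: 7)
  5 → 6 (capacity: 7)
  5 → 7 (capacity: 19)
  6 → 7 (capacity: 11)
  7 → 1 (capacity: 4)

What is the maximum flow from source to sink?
Maximum flow = 17

Max flow: 17

Flow assignment:
  0 → 1: 17/20
  1 → 2: 17/17
  2 → 3: 7/17
  2 → 7: 10/10
  3 → 4: 7/10
  4 → 7: 7/7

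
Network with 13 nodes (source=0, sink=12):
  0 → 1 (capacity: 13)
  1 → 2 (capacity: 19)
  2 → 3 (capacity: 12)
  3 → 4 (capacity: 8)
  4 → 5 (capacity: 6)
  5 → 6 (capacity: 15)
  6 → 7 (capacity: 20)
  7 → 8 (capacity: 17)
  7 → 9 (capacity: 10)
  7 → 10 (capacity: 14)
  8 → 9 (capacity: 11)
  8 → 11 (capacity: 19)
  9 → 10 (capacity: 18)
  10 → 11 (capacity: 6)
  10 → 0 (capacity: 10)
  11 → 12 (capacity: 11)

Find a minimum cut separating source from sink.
Min cut value = 6, edges: (4,5)

Min cut value: 6
Partition: S = [0, 1, 2, 3, 4], T = [5, 6, 7, 8, 9, 10, 11, 12]
Cut edges: (4,5)

By max-flow min-cut theorem, max flow = min cut = 6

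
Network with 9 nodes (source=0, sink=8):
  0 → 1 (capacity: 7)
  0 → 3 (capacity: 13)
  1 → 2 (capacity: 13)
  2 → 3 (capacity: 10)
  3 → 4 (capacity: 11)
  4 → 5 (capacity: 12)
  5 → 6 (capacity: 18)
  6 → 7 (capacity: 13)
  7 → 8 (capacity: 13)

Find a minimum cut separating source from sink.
Min cut value = 11, edges: (3,4)

Min cut value: 11
Partition: S = [0, 1, 2, 3], T = [4, 5, 6, 7, 8]
Cut edges: (3,4)

By max-flow min-cut theorem, max flow = min cut = 11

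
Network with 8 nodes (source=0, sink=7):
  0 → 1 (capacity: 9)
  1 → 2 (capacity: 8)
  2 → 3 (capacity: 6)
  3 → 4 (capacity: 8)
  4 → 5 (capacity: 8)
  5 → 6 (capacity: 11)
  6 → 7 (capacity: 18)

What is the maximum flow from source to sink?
Maximum flow = 6

Max flow: 6

Flow assignment:
  0 → 1: 6/9
  1 → 2: 6/8
  2 → 3: 6/6
  3 → 4: 6/8
  4 → 5: 6/8
  5 → 6: 6/11
  6 → 7: 6/18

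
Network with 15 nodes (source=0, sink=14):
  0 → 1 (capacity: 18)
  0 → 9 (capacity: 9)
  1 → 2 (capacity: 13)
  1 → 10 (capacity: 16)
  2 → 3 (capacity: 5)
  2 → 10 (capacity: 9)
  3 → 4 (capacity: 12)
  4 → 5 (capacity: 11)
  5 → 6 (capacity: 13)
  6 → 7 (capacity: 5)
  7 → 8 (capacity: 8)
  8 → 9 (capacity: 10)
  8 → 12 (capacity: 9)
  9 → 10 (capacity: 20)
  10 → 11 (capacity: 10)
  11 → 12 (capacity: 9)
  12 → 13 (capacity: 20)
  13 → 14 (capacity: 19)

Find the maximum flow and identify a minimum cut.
Max flow = 14, Min cut edges: (6,7), (11,12)

Maximum flow: 14
Minimum cut: (6,7), (11,12)
Partition: S = [0, 1, 2, 3, 4, 5, 6, 9, 10, 11], T = [7, 8, 12, 13, 14]

Max-flow min-cut theorem verified: both equal 14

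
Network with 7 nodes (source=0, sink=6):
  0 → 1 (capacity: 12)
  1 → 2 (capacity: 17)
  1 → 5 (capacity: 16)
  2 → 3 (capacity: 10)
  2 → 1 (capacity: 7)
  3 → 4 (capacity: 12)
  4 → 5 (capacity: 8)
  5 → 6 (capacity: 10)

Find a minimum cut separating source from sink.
Min cut value = 10, edges: (5,6)

Min cut value: 10
Partition: S = [0, 1, 2, 3, 4, 5], T = [6]
Cut edges: (5,6)

By max-flow min-cut theorem, max flow = min cut = 10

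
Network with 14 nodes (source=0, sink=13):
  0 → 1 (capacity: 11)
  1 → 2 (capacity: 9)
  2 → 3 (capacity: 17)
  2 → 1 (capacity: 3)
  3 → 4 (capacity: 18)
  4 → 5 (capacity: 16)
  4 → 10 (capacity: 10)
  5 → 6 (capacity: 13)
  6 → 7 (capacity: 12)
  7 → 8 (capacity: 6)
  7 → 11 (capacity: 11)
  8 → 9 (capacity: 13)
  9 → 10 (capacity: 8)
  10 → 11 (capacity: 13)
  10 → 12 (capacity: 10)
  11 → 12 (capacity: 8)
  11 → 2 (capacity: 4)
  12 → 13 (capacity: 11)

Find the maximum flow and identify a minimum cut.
Max flow = 9, Min cut edges: (1,2)

Maximum flow: 9
Minimum cut: (1,2)
Partition: S = [0, 1], T = [2, 3, 4, 5, 6, 7, 8, 9, 10, 11, 12, 13]

Max-flow min-cut theorem verified: both equal 9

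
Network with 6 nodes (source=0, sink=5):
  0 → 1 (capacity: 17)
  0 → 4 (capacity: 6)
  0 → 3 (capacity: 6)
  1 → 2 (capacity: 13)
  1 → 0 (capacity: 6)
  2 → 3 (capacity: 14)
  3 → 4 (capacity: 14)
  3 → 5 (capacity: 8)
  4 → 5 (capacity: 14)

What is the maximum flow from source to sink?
Maximum flow = 22

Max flow: 22

Flow assignment:
  0 → 1: 13/17
  0 → 4: 6/6
  0 → 3: 3/6
  1 → 2: 13/13
  2 → 3: 13/14
  3 → 4: 8/14
  3 → 5: 8/8
  4 → 5: 14/14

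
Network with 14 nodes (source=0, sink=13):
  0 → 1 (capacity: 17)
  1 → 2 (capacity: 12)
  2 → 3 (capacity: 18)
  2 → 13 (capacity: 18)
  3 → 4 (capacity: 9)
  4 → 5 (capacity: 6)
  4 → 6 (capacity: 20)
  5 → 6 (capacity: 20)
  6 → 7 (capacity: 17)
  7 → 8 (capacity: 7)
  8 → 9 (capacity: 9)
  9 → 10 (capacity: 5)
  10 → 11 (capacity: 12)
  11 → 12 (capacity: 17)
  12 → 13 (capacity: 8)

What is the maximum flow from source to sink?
Maximum flow = 12

Max flow: 12

Flow assignment:
  0 → 1: 12/17
  1 → 2: 12/12
  2 → 13: 12/18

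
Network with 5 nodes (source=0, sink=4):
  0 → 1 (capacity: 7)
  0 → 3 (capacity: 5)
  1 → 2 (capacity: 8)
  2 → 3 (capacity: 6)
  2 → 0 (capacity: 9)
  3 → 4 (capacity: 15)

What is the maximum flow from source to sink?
Maximum flow = 11

Max flow: 11

Flow assignment:
  0 → 1: 7/7
  0 → 3: 5/5
  1 → 2: 7/8
  2 → 3: 6/6
  2 → 0: 1/9
  3 → 4: 11/15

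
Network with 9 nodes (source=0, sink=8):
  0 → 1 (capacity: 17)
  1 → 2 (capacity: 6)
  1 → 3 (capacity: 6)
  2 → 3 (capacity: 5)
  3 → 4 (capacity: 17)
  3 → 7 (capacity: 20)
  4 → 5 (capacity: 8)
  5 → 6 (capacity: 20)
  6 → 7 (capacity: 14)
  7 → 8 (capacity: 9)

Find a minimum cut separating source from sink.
Min cut value = 9, edges: (7,8)

Min cut value: 9
Partition: S = [0, 1, 2, 3, 4, 5, 6, 7], T = [8]
Cut edges: (7,8)

By max-flow min-cut theorem, max flow = min cut = 9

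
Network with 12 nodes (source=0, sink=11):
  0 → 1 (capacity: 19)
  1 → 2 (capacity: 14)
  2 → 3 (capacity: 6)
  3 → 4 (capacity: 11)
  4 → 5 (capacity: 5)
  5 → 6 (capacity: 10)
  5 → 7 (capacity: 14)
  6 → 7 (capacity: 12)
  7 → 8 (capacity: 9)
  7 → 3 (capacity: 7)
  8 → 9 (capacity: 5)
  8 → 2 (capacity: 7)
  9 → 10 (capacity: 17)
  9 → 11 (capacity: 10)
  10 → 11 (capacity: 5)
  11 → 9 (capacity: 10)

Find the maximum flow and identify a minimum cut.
Max flow = 5, Min cut edges: (8,9)

Maximum flow: 5
Minimum cut: (8,9)
Partition: S = [0, 1, 2, 3, 4, 5, 6, 7, 8], T = [9, 10, 11]

Max-flow min-cut theorem verified: both equal 5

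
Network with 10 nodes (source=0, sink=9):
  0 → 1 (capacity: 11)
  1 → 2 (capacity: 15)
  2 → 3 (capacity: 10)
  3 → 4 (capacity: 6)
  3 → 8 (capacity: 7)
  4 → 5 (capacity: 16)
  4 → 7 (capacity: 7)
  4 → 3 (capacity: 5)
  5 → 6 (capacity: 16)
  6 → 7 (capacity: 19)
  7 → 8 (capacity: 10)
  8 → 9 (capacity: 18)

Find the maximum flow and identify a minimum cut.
Max flow = 10, Min cut edges: (2,3)

Maximum flow: 10
Minimum cut: (2,3)
Partition: S = [0, 1, 2], T = [3, 4, 5, 6, 7, 8, 9]

Max-flow min-cut theorem verified: both equal 10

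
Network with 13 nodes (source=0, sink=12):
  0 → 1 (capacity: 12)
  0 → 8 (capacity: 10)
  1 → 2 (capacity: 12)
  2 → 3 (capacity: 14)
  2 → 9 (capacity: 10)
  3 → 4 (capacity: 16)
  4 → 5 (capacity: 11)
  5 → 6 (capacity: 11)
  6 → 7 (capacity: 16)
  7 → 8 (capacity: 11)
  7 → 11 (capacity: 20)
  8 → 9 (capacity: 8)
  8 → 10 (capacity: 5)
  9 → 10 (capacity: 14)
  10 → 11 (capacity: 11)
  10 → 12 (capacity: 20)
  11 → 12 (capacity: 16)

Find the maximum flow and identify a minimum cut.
Max flow = 22, Min cut edges: (0,8), (1,2)

Maximum flow: 22
Minimum cut: (0,8), (1,2)
Partition: S = [0, 1], T = [2, 3, 4, 5, 6, 7, 8, 9, 10, 11, 12]

Max-flow min-cut theorem verified: both equal 22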